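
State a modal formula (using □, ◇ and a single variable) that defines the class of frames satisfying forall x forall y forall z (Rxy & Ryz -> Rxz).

□p → □□p

A defining formula is □p → □□p (the 4 axiom).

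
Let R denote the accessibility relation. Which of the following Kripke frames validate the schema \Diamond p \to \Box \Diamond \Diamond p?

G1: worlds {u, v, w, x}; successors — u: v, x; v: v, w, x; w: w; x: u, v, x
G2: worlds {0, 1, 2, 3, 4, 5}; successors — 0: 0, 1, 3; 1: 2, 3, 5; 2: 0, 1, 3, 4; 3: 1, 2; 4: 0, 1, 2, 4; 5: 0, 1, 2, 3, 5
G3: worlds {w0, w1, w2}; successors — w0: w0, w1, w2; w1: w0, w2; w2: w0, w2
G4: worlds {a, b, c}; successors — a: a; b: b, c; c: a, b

G3

This is the axiom for a generalized confluence (Geach) condition; its first-order frame correspondent is \forall x \forall y \forall z ((xRy \wedge xRz) \to \exists w (y = w \wedge z R^2 w)).
G1: fails — vRv, vRw but no t with v=t and wR²t.
G2: fails — 2R4, 2R0 but no w with 4=w and 0R²w.
G3: ✓.
G4: fails — cRb, cRa but no w with b=w and aR²w.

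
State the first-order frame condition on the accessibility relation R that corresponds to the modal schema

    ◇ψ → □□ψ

∀x ∀y ∀z ((xRy ∧ xR²z) → ∃w (y = w ∧ z = w))

This is a Sahlqvist (Geach-type) schema ◇^1□^0ψ → □^2◇^0ψ.
Minimal-valuation argument: fix x; take any y with xR^1y and any z with xR^2z. Set V(ψ) to the set of worlds R-reachable from y in exactly 0 steps. Then □^0ψ holds at y, so the antecedent holds at x; validity forces ◇^0ψ at z, giving a w with zR^0w and yR^0w.
First-order correspondent: ∀x ∀y ∀z ((xRy ∧ xR²z) → ∃w (y = w ∧ z = w)).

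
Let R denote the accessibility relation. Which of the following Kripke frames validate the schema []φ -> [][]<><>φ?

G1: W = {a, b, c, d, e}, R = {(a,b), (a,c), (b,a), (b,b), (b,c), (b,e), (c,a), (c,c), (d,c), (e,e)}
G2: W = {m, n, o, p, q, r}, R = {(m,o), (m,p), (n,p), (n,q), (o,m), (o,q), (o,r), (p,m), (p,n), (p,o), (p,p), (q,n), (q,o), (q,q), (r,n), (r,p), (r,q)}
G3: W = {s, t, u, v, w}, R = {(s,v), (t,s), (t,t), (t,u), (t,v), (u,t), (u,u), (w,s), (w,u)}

G2

Frame correspondent (Sahlqvist): forall x forall z (x R^2 z -> exists w (xRw & z R^2 w)) — i.e. a generalized confluence (Geach) condition.
G1: fails — aR²e but no w with aRw and eR²w.
G2: condition met.
G3: fails — tR²s but no w* with tRw* and sR²w*.
Valid on: G2.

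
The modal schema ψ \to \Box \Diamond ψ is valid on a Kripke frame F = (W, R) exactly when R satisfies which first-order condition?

symmetry: \forall x \forall y (Rxy \to Ryx)

Suppose ψ→□◇ψ is valid. Take Rxy and set V(ψ)={x}. Then ψ at x, so □◇ψ at x, so ◇ψ at y, so some z with Ryz has ψ; z=x, i.e. Ryx.
Conversely, any frame satisfying \forall x \forall y (Rxy \to Ryx) validates the schema.
Frame condition: \forall x \forall y (Rxy \to Ryx).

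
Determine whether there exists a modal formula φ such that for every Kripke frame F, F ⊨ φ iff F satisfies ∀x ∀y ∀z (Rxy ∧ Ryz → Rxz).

Yes, by □p → □□p

Yes: it is transitivity, defined by the 4 schema □p → □□p.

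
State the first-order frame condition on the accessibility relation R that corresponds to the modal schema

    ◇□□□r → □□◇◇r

This is a Sahlqvist (Geach-type) schema ◇^1□^3r → □^2◇^2r.
Minimal-valuation argument: fix x; take any y with xR^1y and any z with xR^2z. Set V(r) to the set of worlds R-reachable from y in exactly 3 steps. Then □^3r holds at y, so the antecedent holds at x; validity forces ◇^2r at z, giving a w with zR^2w and yR^3w.
First-order correspondent: ∀x ∀y ∀z ((xRy ∧ xR²z) → ∃w (yR³w ∧ zR²w)).

∀x ∀y ∀z ((xRy ∧ xR²z) → ∃w (yR³w ∧ zR²w))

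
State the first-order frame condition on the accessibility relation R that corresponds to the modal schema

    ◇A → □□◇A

∀x ∀y ∀z ((xRy ∧ xR²z) → ∃w (y = w ∧ zRw))

This is a Sahlqvist (Geach-type) schema ◇^1□^0A → □^2◇^1A.
Minimal-valuation argument: fix x; take any y with xR^1y and any z with xR^2z. Set V(A) to the set of worlds R-reachable from y in exactly 0 steps. Then □^0A holds at y, so the antecedent holds at x; validity forces ◇^1A at z, giving a w with zR^1w and yR^0w.
First-order correspondent: ∀x ∀y ∀z ((xRy ∧ xR²z) → ∃w (y = w ∧ zRw)).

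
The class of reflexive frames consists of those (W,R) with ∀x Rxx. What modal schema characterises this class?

A defining formula is □r → r (the T axiom).
Suppose □r→r is valid. At any x set V(r)={w : Rxw}. Then □r holds at x, so r holds at x, i.e. Rxx.

□r → r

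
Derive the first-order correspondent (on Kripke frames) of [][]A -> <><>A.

This is a Sahlqvist (Geach-type) schema ◇^0□^2A → □^0◇^2A.
Minimal-valuation argument: fix x; take any y with xR^0y and any z with xR^0z. Set V(A) to the set of worlds R-reachable from y in exactly 2 steps. Then □^2A holds at y, so the antecedent holds at x; validity forces ◇^2A at z, giving a w with zR^2w and yR^2w.
First-order correspondent: forall x exists w (x R^2 w & x R^2 w).

forall x exists w (x R^2 w & x R^2 w)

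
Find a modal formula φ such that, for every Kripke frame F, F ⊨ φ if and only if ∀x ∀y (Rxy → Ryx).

q → □◇q

The condition is symmetry. The B schema q → □◇q defines it.
Suppose q→□◇q is valid. Take Rxy and set V(q)={x}. Then q at x, so □◇q at x, so ◇q at y, so some z with Ryz has q; z=x, i.e. Ryx.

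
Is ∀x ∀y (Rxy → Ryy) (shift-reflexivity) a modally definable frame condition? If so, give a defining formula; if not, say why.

Yes — defined by □(□r → r)

The condition is shift-reflexivity. A defining modal formula is □(□r → r).
Suppose □(□r→r) is valid. Take Rxy and set V(r)={w : Ryw}. Then at y, □r holds; since □(□r→r) at x, □r→r at y, so r at y, i.e. Ryy.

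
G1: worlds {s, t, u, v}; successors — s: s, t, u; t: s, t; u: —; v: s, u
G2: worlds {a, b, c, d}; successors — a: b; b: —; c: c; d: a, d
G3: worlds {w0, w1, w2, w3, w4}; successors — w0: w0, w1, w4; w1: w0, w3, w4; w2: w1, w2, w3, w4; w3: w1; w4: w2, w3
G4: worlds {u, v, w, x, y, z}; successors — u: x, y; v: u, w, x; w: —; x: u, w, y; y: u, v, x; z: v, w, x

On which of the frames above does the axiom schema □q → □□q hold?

This is the axiom for transitivity; its first-order frame correspondent is ∀x ∀y ∀z (Rxy ∧ Ryz → Rxz).
G1: fails — Rts and Rsu but not Rtu.
G2: fails — Rda and Rab but not Rdb.
G3: fails — Rw1w0 and Rw0w1 but not Rw1w1.
G4: fails — Ryx and Rxw but not Ryw.
Valid on no frame.

none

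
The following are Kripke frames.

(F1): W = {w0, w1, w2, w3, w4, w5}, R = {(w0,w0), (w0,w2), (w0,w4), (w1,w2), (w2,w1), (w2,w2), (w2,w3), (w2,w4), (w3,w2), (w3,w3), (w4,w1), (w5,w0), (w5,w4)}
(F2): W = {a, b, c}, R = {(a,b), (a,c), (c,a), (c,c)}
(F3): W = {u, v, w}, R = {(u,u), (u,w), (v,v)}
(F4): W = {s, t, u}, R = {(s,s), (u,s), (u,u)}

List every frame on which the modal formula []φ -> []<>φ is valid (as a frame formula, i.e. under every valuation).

This is the axiom for a generalized confluence (Geach) condition; its first-order frame correspondent is forall x forall z (xRz -> exists w (xRw & zRw)).
(F1): fails — w0Rw4 but no w with w0Rw and w4Rw.
(F2): fails — aRb but no w with aRw and bRw.
(F3): fails — uRw but no t with uRt and wRt.
(F4): ✓.

(F4)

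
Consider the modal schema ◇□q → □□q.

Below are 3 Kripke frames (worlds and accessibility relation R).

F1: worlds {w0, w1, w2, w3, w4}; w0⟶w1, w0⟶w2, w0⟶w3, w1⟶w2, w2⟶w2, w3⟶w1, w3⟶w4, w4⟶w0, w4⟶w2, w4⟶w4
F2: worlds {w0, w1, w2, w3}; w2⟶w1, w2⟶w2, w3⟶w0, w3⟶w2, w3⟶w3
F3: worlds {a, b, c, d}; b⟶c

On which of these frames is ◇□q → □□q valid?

F3

The schema corresponds to a generalized confluence (Geach) condition: ∀x ∀y ∀z ((xRy ∧ xR²z) → ∃w (yRw ∧ z = w)).
F1: fails — w0Rw1, w0R²w1 but no w with w1Rw and w1=w.
F2: fails — w2Rw1, w2R²w1 but no w with w1Rw and w1=w.
F3: holds.
Valid on: F3.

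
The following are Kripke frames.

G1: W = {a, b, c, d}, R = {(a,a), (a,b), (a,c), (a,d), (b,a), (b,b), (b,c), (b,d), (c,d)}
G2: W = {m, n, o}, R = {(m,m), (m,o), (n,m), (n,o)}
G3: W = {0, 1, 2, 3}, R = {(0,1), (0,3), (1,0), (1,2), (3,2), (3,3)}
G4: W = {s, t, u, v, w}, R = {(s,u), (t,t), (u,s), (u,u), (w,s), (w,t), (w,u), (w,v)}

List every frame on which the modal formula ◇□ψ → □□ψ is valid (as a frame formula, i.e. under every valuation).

none

The schema corresponds to a generalized confluence (Geach) condition: ∀x ∀y ∀z ((xRy ∧ xR²z) → ∃w (yRw ∧ z = w)).
G1: fails — aRc, aR²a but no w with cRw and a=w.
G2: fails — mRo, mR²m but no w with oRw and m=w.
G3: fails — 0R1, 0R²3 but no w with 1Rw and 3=w.
G4: fails — uRs, uR²s but no w* with sRw* and s=w*.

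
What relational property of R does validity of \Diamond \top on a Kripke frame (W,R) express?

seriality: \forall x \exists y Rxy

◇⊤ holds at w iff w has a successor, so frame-validity of ◇⊤ is exactly seriality. Equivalently via □ψ → ◇ψ:
Suppose □ψ→◇ψ is valid. At any x set V(ψ)=W. Then □ψ at x, so ◇ψ at x, so x has a successor.
The converse is a direct semantic check.
Frame condition: \forall x \exists y Rxy.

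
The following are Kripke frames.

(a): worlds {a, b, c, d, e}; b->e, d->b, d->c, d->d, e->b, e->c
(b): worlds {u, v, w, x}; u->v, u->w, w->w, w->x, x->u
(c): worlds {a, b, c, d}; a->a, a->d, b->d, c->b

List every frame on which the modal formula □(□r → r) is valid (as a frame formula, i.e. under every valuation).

Frame correspondent (Sahlqvist): ∀x ∀y (Rxy → Ryy) — i.e. shift-reflexivity.
(a): fails — Reb but not Rbb.
(b): fails — Ruv but not Rvv.
(c): fails — Rad but not Rdd.
Valid on no frame.

none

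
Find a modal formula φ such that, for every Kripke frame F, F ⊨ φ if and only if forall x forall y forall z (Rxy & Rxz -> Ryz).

◇s → □◇s

The condition is the Euclidean property. The 5 schema ◇s → □◇s defines it.
Suppose ◇s→□◇s is valid. Take Rxy, Rxz and set V(s)={y}. Then ◇s at x, so □◇s at x, so ◇s at z, so some w with Rzw has s; w=y, i.e. Rzy. By symmetry of the argument, Ryz.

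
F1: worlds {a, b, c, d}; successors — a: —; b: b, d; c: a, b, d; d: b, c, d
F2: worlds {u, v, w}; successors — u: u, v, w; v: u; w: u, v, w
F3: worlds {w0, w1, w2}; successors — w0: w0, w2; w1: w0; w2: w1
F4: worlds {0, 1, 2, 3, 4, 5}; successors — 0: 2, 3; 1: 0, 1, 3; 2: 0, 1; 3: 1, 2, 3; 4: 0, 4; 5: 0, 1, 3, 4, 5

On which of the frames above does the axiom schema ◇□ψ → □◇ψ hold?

This is the axiom for convergence; its first-order frame correspondent is ∀x ∀y ∀z (Rxy ∧ Rxz → ∃w (Ryw ∧ Rzw)).
F1: fails — Rcd and Rca but d and a have no common successor.
F2: ✓.
F3: fails — Rw0w2 and Rw0w0 but w2 and w0 have no common successor.
F4: fails — R40 and R44 but 0 and 4 have no common successor.

F2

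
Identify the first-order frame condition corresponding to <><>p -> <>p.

Replacing p by ¬p and contraposing gives the equivalent schema □p → □□p.
Suppose □p→□□p is valid. Take Rxy, Ryz and set V(p)={w : Rxw}. Then □p at x, so □□p at x, so □p at y, so p at z, i.e. Rxz.

Transitivity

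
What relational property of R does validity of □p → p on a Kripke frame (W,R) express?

reflexivity

Suppose □p→p is valid. At any x set V(p)={w : Rxw}. Then □p holds at x, so p holds at x, i.e. Rxx.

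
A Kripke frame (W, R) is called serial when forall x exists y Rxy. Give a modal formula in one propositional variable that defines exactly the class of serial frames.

□p → ◇p

The condition is seriality. The D schema □p → ◇p defines it.
Suppose □p→◇p is valid. At any x set V(p)=W. Then □p at x, so ◇p at x, so x has a successor.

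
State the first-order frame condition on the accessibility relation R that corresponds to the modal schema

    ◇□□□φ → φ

∀x ∀y (xRy → ∃w (yR³w ∧ x = w))

This is a Sahlqvist (Geach-type) schema ◇^1□^3φ → □^0◇^0φ.
Minimal-valuation argument: fix x; take any y with xR^1y and any z with xR^0z. Set V(φ) to the set of worlds R-reachable from y in exactly 3 steps. Then □^3φ holds at y, so the antecedent holds at x; validity forces ◇^0φ at z, giving a w with zR^0w and yR^3w.
First-order correspondent: ∀x ∀y (xRy → ∃w (yR³w ∧ x = w)).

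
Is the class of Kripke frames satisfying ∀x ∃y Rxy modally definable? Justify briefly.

The condition is seriality. A defining modal formula is □p → ◇p.
Suppose □p→◇p is valid. At any x set V(p)=W. Then □p at x, so ◇p at x, so x has a successor.

Yes, by □p → ◇p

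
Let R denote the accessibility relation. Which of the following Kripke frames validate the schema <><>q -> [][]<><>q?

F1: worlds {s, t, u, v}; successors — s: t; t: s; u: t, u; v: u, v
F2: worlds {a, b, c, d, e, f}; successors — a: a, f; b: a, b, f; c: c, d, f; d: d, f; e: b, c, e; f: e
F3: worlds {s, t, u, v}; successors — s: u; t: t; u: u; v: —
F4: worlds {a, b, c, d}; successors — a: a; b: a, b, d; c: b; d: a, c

Frame correspondent (Sahlqvist): forall x forall y forall z ((x R^2 y & x R^2 z) -> exists w (y = w & z R^2 w)) — i.e. a generalized confluence (Geach) condition.
F1: fails — uR²s, uR²t but no w with s=w and tR²w.
F2: fails — aR²a, aR²f but no w with a=w and fR²w.
F3: satisfies the condition.
F4: fails — bR²b, bR²a but no w with b=w and aR²w.
Valid on: F3.

F3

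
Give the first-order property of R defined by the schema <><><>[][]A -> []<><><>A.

This is a Sahlqvist (Geach-type) schema ◇^3□^2A → □^1◇^3A.
Minimal-valuation argument: fix x; take any y with xR^3y and any z with xR^1z. Set V(A) to the set of worlds R-reachable from y in exactly 2 steps. Then □^2A holds at y, so the antecedent holds at x; validity forces ◇^3A at z, giving a w with zR^3w and yR^2w.
First-order correspondent: forall x forall y forall z ((x R^3 y & xRz) -> exists w (y R^2 w & z R^3 w)).

forall x forall y forall z ((x R^3 y & xRz) -> exists w (y R^2 w & z R^3 w))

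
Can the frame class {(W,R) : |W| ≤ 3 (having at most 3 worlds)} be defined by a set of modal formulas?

No

Any modally definable frame class is closed under disjoint unions.
Any modal formula valid on each of 4 disjoint one-world frames is valid on their disjoint union (validity is preserved under disjoint unions). Each one-world frame has |W|=1≤3, but the union has |W|=4.
So no modal formula (or set of formulas) defines exactly the |W|≤3 frames.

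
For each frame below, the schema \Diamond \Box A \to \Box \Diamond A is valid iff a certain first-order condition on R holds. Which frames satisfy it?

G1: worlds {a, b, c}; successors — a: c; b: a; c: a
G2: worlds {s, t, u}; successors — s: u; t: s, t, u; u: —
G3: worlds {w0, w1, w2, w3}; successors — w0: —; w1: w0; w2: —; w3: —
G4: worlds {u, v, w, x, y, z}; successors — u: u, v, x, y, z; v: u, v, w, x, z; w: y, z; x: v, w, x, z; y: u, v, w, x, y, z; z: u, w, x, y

The schema corresponds to convergence: \forall x \forall y \forall z (Rxy \wedge Rxz \to \exists w (Ryw \wedge Rzw)).
G1: holds.
G2: fails — Rsu and Rsu but u and u have no common successor.
G3: fails — Rw1w0 and Rw1w0 but w0 and w0 have no common successor.
G4: holds.

G1, G4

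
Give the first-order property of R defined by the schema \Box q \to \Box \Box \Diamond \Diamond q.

\forall x \forall z (x R^2 z \to \exists w (xRw \wedge z R^2 w))

This is a Sahlqvist (Geach-type) schema ◇^0□^1q → □^2◇^2q.
Minimal-valuation argument: fix x; take any y with xR^0y and any z with xR^2z. Set V(q) to the set of worlds R-reachable from y in exactly 1 step. Then □^1q holds at y, so the antecedent holds at x; validity forces ◇^2q at z, giving a w with zR^2w and yR^1w.
First-order correspondent: \forall x \forall z (x R^2 z \to \exists w (xRw \wedge z R^2 w)).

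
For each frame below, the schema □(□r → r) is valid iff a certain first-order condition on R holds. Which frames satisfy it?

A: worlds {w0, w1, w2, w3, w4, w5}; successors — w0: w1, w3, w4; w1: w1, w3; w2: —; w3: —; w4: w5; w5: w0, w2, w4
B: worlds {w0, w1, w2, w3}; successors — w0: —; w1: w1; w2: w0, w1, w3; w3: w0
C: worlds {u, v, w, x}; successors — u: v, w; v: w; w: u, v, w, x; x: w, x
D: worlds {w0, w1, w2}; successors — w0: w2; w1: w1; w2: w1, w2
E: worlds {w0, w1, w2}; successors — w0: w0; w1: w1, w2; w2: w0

D

This is the axiom for shift-reflexivity; its first-order frame correspondent is ∀x ∀y (Rxy → Ryy).
A: fails — Rw0w4 but not Rw4w4.
B: fails — Rw3w0 but not Rw0w0.
C: fails — Ruv but not Rvv.
D: condition met.
E: fails — Rw1w2 but not Rw2w2.
Valid on: D.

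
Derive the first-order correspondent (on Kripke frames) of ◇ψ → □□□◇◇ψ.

This is a Sahlqvist (Geach-type) schema ◇^1□^0ψ → □^3◇^2ψ.
First-order correspondent: ∀x ∀y ∀z ((xRy ∧ xR³z) → ∃w (y = w ∧ zR²w)).

∀x ∀y ∀z ((xRy ∧ xR³z) → ∃w (y = w ∧ zR²w))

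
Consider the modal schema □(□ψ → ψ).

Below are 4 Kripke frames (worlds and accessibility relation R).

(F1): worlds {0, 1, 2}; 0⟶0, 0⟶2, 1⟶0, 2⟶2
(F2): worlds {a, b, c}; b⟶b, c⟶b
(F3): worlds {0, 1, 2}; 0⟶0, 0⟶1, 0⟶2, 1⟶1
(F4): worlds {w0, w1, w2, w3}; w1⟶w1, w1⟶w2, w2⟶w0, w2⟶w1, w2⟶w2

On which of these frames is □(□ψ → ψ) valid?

Frame correspondent (Sahlqvist): ∀x ∀y (Rxy → Ryy) — i.e. shift-reflexivity.
(F1): holds.
(F2): holds.
(F3): fails — R02 but not R22.
(F4): fails — Rw2w0 but not Rw0w0.

(F1), (F2)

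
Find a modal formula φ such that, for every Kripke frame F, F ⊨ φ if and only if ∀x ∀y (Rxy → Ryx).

r → □◇r

The condition is symmetry. The B schema r → □◇r defines it.
Suppose r→□◇r is valid. Take Rxy and set V(r)={x}. Then r at x, so □◇r at x, so ◇r at y, so some z with Ryz has r; z=x, i.e. Ryx.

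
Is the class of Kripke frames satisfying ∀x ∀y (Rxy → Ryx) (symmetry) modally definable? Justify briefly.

This is a Sahlqvist condition; the B axiom q → □◇q defines it.

Yes, by q → □◇q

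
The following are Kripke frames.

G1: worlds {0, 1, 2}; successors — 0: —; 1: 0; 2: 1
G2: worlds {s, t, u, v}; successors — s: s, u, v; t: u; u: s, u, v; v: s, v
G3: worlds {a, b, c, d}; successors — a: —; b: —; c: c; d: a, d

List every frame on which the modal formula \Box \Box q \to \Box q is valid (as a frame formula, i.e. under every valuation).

The schema corresponds to density: \forall x \forall y (Rxy \to \exists z (Rxz \wedge Rzy)).
G1: fails — R10 but no z with R1z and Rz0.
G2: satisfies the condition.
G3: satisfies the condition.
Valid on: G2, G3.

G2, G3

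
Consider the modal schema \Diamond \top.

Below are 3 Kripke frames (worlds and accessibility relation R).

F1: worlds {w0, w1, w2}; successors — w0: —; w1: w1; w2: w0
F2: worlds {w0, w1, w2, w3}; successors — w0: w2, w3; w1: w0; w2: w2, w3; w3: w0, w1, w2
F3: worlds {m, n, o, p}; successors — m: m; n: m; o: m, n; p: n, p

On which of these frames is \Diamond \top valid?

The schema corresponds to seriality: \forall x \exists y Rxy.
F1: fails — world w0 has no successor.
F2: condition met.
F3: condition met.

F2, F3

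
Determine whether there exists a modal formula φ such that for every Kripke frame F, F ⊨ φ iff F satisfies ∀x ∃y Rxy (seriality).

Yes: it is seriality, defined by the D schema □r → ◇r.
Suppose □r→◇r is valid. At any x set V(r)=W. Then □r at x, so ◇r at x, so x has a successor.

Definable; □r → ◇r defines it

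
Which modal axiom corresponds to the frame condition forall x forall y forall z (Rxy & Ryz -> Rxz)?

□q → □□q

The condition is transitivity. The 4 schema □q → □□q defines it.
Suppose □q→□□q is valid. Take Rxy, Ryz and set V(q)={w : Rxw}. Then □q at x, so □□q at x, so □q at y, so q at z, i.e. Rxz.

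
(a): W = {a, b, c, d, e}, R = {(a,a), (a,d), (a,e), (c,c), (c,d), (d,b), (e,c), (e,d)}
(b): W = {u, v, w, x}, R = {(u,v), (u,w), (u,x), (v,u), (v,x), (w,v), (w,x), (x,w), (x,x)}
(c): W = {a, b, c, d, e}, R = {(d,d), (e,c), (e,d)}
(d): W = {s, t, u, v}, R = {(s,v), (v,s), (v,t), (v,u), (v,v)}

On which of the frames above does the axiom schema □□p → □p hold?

(d)

This is the axiom for density; its first-order frame correspondent is ∀x ∀y (Rxy → ∃z (Rxz ∧ Rzy)).
(a): fails — Rdb but no z with Rdz and Rzb.
(b): fails — Rvu but no z with Rvz and Rzu.
(c): fails — Rec but no z with Rez and Rzc.
(d): satisfies the condition.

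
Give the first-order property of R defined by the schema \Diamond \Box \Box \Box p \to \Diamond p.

This is a Sahlqvist (Geach-type) schema ◇^1□^3p → □^0◇^1p.
Minimal-valuation argument: fix x; take any y with xR^1y and any z with xR^0z. Set V(p) to the set of worlds R-reachable from y in exactly 3 steps. Then □^3p holds at y, so the antecedent holds at x; validity forces ◇^1p at z, giving a w with zR^1w and yR^3w.
First-order correspondent: \forall x \forall y (xRy \to \exists w (y R^3 w \wedge xRw)).

\forall x \forall y (xRy \to \exists w (y R^3 w \wedge xRw))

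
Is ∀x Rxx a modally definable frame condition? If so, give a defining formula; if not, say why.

Yes, by □p → p

Yes: it is reflexivity, defined by the T schema □p → p.
Suppose □p→p is valid. At any x set V(p)={w : Rxw}. Then □p holds at x, so p holds at x, i.e. Rxx.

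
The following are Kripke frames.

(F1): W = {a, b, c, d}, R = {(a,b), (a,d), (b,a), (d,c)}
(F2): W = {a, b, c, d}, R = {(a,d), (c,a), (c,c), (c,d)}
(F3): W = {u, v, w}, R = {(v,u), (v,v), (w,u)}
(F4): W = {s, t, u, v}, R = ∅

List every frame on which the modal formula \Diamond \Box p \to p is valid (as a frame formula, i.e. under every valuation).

(F4)

The schema corresponds to symmetry: \forall x \forall y (Rxy \to Ryx).
(F1): fails — Rad but not Rda.
(F2): fails — Rca but not Rac.
(F3): fails — Rvu but not Ruv.
(F4): ✓.
Valid on: (F4).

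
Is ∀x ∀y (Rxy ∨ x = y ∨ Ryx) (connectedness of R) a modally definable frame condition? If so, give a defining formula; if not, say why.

Any modally definable frame class is closed under disjoint unions.
Take 4 disjoint single-world reflexive frames: each is trivially connected, but their disjoint union has 4 worlds with no edge between distinct components, so it is not connected.
So the class is not modally definable.

Not modally definable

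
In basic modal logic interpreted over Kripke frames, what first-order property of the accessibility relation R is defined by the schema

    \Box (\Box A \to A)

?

Shift-reflexivity

Suppose □(□A→A) is valid. Take Rxy and set V(A)={w : Ryw}. Then at y, □A holds; since □(□A→A) at x, □A→A at y, so A at y, i.e. Ryy.
Conversely, any frame satisfying \forall x \forall y (Rxy \to Ryy) validates the schema.
Frame condition: \forall x \forall y (Rxy \to Ryy).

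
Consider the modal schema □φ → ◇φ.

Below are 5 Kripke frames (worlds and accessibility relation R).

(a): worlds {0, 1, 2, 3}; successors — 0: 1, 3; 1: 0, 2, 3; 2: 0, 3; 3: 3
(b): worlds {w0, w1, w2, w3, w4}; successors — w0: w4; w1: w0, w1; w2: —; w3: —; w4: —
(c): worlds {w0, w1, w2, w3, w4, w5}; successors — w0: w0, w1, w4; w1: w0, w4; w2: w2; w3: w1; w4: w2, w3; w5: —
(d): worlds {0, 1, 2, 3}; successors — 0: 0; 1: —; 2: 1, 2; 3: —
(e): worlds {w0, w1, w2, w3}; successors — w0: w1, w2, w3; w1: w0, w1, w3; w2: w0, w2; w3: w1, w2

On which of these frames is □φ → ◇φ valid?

(a), (e)

Frame correspondent (Sahlqvist): ∀x ∃y Rxy — i.e. seriality.
(a): ✓.
(b): fails — world w2 has no successor.
(c): fails — world w5 has no successor.
(d): fails — world 1 has no successor.
(e): ✓.
Valid on: (a), (e).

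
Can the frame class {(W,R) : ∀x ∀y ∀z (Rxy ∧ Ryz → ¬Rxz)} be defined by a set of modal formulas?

Modal frame validity is preserved under surjective bounded morphisms.
The 3-cycle (worlds a,b,c with a→b→c→a) is intransitive. Mapping every world to a single reflexive point • is a surjective bounded morphism; the reflexive point is not intransitive (R••∧R•• but R••).
So the class is not modally definable.

Not definable by any modal formula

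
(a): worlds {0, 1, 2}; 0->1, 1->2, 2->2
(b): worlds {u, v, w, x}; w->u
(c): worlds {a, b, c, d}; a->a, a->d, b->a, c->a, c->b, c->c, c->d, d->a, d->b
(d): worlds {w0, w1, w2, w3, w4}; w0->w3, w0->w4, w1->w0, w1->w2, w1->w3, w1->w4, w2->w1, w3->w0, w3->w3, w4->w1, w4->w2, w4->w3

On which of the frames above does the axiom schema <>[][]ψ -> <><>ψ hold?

(a), (c), (d)

Frame correspondent (Sahlqvist): forall x forall y (xRy -> exists w (y R^2 w & x R^2 w)) — i.e. a generalized confluence (Geach) condition.
(a): ✓.
(b): fails — wRu but no t with uR²t and wR²t.
(c): ✓.
(d): ✓.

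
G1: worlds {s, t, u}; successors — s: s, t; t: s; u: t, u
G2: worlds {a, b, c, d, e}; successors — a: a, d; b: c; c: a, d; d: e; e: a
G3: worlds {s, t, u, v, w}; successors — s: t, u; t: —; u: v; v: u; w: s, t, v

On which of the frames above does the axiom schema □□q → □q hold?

This is the axiom for density; its first-order frame correspondent is ∀x ∀y (Rxy → ∃z (Rxz ∧ Rzy)).
G1: holds.
G2: fails — Rbc but no z with Rbz and Rzc.
G3: fails — Ruv but no z with Ruz and Rzv.

G1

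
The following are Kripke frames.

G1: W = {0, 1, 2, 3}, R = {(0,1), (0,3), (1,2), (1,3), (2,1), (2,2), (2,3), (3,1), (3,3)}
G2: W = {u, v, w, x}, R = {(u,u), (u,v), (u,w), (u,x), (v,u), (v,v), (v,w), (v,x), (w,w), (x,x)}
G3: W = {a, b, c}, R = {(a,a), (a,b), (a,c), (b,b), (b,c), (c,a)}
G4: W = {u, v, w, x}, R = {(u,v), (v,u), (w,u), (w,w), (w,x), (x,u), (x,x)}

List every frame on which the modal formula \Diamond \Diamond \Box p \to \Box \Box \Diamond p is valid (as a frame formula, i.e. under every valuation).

This is the axiom for a generalized confluence (Geach) condition; its first-order frame correspondent is \forall x \forall y \forall z ((x R^2 y \wedge x R^2 z) \to \exists w (yRw \wedge zRw)).
G1: ✓.
G2: fails — uR²w, uR²x but no t with wRt and xRt.
G3: fails — aR²b, aR²c but no w with bRw and cRw.
G4: fails — wR²u, wR²v but no t with uRt and vRt.
Valid on: G1.

G1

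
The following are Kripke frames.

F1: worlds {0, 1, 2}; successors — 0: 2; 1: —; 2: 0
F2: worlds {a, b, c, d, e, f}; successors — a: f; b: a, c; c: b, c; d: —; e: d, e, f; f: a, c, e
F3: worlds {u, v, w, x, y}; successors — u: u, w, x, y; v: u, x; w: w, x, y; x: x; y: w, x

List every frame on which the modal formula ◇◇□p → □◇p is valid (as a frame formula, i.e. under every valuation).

This is the axiom for a generalized confluence (Geach) condition; its first-order frame correspondent is ∀x ∀y ∀z ((xR²y ∧ xRz) → ∃w (yRw ∧ zRw)).
F1: fails — 0R²0, 0R2 but no w with 0Rw and 2Rw.
F2: fails — aR²a, aRf but no w with aRw and fRw.
F3: satisfies the condition.
Valid on: F3.

F3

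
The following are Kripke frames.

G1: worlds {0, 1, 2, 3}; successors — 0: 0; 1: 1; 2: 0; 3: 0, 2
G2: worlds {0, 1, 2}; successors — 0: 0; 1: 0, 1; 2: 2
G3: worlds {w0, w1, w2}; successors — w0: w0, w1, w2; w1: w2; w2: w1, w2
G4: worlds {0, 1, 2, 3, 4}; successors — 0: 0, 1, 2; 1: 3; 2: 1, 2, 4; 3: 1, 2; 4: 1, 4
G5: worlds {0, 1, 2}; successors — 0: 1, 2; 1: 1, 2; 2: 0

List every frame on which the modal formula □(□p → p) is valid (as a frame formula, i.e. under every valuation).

Frame correspondent (Sahlqvist): ∀x ∀y (Rxy → Ryy) — i.e. shift-reflexivity.
G1: fails — R32 but not R22.
G2: condition met.
G3: fails — Rw0w1 but not Rw1w1.
G4: fails — R31 but not R11.
G5: fails — R02 but not R22.

G2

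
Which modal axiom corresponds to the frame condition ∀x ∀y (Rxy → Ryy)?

□(□r → r)

The condition is shift-reflexivity. The T□ schema □(□r → r) defines it.
Suppose □(□r→r) is valid. Take Rxy and set V(r)={w : Ryw}. Then at y, □r holds; since □(□r→r) at x, □r→r at y, so r at y, i.e. Ryy.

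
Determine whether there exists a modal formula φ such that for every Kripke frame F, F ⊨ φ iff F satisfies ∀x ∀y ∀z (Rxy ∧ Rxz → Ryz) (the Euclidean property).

Definable; ◇q → □◇q defines it

The condition is the Euclidean property. A defining modal formula is ◇q → □◇q.
Suppose ◇q→□◇q is valid. Take Rxy, Rxz and set V(q)={y}. Then ◇q at x, so □◇q at x, so ◇q at z, so some w with Rzw has q; w=y, i.e. Rzy. By symmetry of the argument, Ryz.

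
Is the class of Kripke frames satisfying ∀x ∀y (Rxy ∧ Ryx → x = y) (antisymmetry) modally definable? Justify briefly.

Any modally definable frame class is closed under surjective bounded morphisms.
The 8-cycle (worlds w0,w1,w2,w3,w4,w5,w6,w7 with w0→w1→w2→w3→w4→w5→w6→w7→w0) is antisymmetric. Sending even-indexed worlds to s and odd-indexed worlds to t is a surjective bounded morphism onto the two-world frame with s↔t, which is not antisymmetric.
So the class is not modally definable.

No — not modally definable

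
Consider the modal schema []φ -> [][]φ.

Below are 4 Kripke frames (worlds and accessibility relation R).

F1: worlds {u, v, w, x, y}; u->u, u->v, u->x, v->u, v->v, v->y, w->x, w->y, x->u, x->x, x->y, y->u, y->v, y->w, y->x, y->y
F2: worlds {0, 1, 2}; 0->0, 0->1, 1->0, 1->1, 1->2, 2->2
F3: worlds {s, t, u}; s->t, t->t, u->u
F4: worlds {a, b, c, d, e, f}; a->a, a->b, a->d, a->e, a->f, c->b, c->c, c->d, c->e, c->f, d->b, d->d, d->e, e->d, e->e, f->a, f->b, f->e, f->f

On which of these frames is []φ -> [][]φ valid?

The schema corresponds to transitivity: forall x forall y forall z (Rxy & Ryz -> Rxz).
F1: fails — Ruv and Rvy but not Ruy.
F2: fails — R01 and R12 but not R02.
F3: condition met.
F4: fails — Red and Rdb but not Reb.
Valid on: F3.

F3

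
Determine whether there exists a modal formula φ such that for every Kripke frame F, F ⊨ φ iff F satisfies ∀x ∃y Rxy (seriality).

This is a Sahlqvist condition; the D axiom □q → ◇q defines it.

Definable; □q → ◇q defines it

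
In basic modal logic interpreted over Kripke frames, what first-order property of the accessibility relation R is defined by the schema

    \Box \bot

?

□⊥ is valid iff no world has any successor (otherwise □⊥ fails at any world with one).
Conversely, any frame satisfying \forall x \forall y \neg Rxy validates the schema.
So the correspondent is emptiness of R.

Emptiness of R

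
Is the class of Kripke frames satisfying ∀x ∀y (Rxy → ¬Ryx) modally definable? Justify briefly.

No

Any modally definable frame class is closed under surjective bounded morphisms.
The 4-cycle (worlds a,b,c,d with a→b→c→d→a) is asymmetric. Mapping every world to a single reflexive point • is a surjective bounded morphism, and the reflexive point is not asymmetric (R•• but asymmetry requires ¬R••).
Hence asymmetry is not modally definable.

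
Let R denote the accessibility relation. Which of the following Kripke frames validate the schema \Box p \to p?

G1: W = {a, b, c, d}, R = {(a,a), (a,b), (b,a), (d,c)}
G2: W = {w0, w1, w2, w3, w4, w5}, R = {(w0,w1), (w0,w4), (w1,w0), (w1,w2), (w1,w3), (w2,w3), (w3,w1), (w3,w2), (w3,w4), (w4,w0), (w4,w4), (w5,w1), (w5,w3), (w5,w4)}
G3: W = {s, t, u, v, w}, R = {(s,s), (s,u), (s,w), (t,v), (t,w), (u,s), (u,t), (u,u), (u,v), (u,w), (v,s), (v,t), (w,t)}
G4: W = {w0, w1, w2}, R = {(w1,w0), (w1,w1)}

none

Frame correspondent (Sahlqvist): \forall x Rxx — i.e. reflexivity.
G1: fails — world b does not see itself.
G2: fails — world w0 does not see itself.
G3: fails — world t does not see itself.
G4: fails — world w0 does not see itself.
Valid on no frame.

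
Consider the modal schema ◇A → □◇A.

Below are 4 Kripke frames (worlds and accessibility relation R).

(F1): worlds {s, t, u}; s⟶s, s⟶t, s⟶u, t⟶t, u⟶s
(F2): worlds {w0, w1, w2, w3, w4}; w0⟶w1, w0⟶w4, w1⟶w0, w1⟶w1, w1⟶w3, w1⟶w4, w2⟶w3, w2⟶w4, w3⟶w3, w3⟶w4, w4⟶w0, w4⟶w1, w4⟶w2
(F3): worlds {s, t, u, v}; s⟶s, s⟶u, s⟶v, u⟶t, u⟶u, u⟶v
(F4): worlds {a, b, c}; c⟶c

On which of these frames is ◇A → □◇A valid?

This is the axiom for the Euclidean property; its first-order frame correspondent is ∀x ∀y ∀z (Rxy ∧ Rxz → Ryz).
(F1): fails — Rsu and Rsu but not Ruu.
(F2): fails — Rw0w4 and Rw0w4 but not Rw4w4.
(F3): fails — Rsv and Rsv but not Rvv.
(F4): satisfies the condition.
Valid on: (F4).

(F4)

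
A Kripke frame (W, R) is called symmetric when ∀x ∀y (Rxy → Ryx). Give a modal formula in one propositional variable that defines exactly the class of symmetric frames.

This is symmetry; the standard corresponding axiom is B: r → □◇r.
Suppose r→□◇r is valid. Take Rxy and set V(r)={x}. Then r at x, so □◇r at x, so ◇r at y, so some z with Ryz has r; z=x, i.e. Ryx.

r → □◇r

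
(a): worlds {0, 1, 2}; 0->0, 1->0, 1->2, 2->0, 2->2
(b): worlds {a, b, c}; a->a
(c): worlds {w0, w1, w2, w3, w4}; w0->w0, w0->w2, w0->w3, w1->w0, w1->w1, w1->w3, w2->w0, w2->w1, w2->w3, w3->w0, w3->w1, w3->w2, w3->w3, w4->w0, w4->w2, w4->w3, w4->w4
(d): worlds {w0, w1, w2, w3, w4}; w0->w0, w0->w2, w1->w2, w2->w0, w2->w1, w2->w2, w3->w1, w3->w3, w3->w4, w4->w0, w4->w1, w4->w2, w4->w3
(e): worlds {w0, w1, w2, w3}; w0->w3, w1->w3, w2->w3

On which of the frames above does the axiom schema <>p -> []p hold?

This is the axiom for partial functionality; its first-order frame correspondent is forall x forall y forall z (Rxy & Rxz -> y = z).
(a): fails — 1 sees both 0 and 2.
(b): ✓.
(c): fails — w0 sees both w0 and w2.
(d): fails — w0 sees both w0 and w2.
(e): ✓.

(b), (e)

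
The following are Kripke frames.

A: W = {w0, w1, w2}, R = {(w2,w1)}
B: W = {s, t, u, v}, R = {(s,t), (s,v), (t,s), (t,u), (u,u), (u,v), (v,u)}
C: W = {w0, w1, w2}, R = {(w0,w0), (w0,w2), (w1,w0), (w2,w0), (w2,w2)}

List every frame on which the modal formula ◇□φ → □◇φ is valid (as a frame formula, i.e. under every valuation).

B, C

The schema corresponds to convergence: ∀x ∀y ∀z (Rxy ∧ Rxz → ∃w (Ryw ∧ Rzw)).
A: fails — Rw2w1 and Rw2w1 but w1 and w1 have no common successor.
B: holds.
C: holds.
Valid on: B, C.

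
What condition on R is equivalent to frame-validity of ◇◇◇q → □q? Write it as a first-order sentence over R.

∀x ∀y ∀z ((xR³y ∧ xRz) → ∃w (y = w ∧ z = w))

This is a Sahlqvist (Geach-type) schema ◇^3□^0q → □^1◇^0q.
Minimal-valuation argument: fix x; take any y with xR^3y and any z with xR^1z. Set V(q) to the set of worlds R-reachable from y in exactly 0 steps. Then □^0q holds at y, so the antecedent holds at x; validity forces ◇^0q at z, giving a w with zR^0w and yR^0w.
First-order correspondent: ∀x ∀y ∀z ((xR³y ∧ xRz) → ∃w (y = w ∧ z = w)).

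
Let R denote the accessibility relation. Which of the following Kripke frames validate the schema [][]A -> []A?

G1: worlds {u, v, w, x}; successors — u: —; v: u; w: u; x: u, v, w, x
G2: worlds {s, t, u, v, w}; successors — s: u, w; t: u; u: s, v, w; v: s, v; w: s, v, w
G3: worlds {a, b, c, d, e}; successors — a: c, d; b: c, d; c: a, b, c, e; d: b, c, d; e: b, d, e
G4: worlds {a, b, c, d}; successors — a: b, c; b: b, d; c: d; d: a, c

This is the axiom for density; its first-order frame correspondent is forall x forall y (Rxy -> exists z (Rxz & Rzy)).
G1: fails — Rwu but no z with Rwz and Rzu.
G2: fails — Rtu but no z with Rtz and Rzu.
G3: ✓.
G4: fails — Rcd but no z with Rcz and Rzd.

G3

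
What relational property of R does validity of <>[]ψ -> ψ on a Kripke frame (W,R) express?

Replacing ψ by ¬ψ and contraposing gives the equivalent schema ψ → □◇ψ.
Suppose ψ→□◇ψ is valid. Take Rxy and set V(ψ)={x}. Then ψ at x, so □◇ψ at x, so ◇ψ at y, so some z with Ryz has ψ; z=x, i.e. Ryx.
Conversely, any frame satisfying forall x forall y (Rxy -> Ryx) validates the schema.
So the correspondent is symmetry.

symmetry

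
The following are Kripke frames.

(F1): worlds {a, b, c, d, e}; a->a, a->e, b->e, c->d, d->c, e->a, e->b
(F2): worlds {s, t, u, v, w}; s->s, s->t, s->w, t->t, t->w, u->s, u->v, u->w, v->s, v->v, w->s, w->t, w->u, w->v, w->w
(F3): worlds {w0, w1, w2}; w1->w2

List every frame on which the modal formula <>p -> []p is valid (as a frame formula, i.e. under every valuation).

This is the axiom for partial functionality; its first-order frame correspondent is forall x forall y forall z (Rxy & Rxz -> y = z).
(F1): fails — a sees both a and e.
(F2): fails — s sees both s and t.
(F3): ✓.

(F3)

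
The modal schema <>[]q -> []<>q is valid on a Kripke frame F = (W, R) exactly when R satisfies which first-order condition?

convergence: forall x forall y forall z (Rxy & Rxz -> exists w (Ryw & Rzw))

Suppose ◇□q→□◇q is valid. Take Rxy, Rxz and set V(q)={w : Ryw}. Then □q at y so ◇□q at x, so □◇q at x, so ◇q at z, giving w with Rzw and Ryw.
The converse is a direct semantic check.
Frame condition: forall x forall y forall z (Rxy & Rxz -> exists w (Ryw & Rzw)).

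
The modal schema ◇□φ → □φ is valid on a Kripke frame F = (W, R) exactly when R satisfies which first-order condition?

Equivalently (dual form): ◇φ → □◇φ.
Suppose ◇φ→□◇φ is valid. Take Rxy, Rxz and set V(φ)={y}. Then ◇φ at x, so □◇φ at x, so ◇φ at z, so some w with Rzw has φ; w=y, i.e. Rzy. By symmetry of the argument, Ryz.

the Euclidean property: ∀x ∀y ∀z (Rxy ∧ Rxz → Ryz)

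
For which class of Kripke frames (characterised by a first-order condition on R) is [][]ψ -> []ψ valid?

Density

Suppose □□ψ→□ψ is valid. Take Rxy and set V(ψ)={w : xR²w}. Then □□ψ at x, so □ψ at x, so ψ at y, i.e. ∃z(Rxz∧Rzy).
Conversely, on a frame with density the schema holds at every world under every valuation.
Frame condition: forall x forall y (Rxy -> exists z (Rxz & Rzy)).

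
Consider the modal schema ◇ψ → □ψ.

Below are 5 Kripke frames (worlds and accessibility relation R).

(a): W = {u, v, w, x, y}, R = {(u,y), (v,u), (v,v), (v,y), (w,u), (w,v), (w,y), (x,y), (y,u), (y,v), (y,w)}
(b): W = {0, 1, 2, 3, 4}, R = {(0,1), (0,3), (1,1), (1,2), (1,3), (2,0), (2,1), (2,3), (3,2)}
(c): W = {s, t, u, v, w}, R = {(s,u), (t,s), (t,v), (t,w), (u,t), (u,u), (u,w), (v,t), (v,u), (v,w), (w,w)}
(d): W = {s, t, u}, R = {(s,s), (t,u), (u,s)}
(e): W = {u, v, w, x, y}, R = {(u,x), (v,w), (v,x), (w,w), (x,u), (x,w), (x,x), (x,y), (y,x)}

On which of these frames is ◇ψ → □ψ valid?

(d)

The schema corresponds to partial functionality: ∀x ∀y ∀z (Rxy ∧ Rxz → y = z).
(a): fails — v sees both u and v.
(b): fails — 0 sees both 1 and 3.
(c): fails — t sees both s and v.
(d): ✓.
(e): fails — v sees both w and x.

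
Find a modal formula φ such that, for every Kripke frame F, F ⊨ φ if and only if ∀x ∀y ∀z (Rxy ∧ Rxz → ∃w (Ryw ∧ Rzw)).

◇□r → □◇r

A defining formula is ◇□r → □◇r (the .2 axiom).
Suppose ◇□r→□◇r is valid. Take Rxy, Rxz and set V(r)={w : Ryw}. Then □r at y so ◇□r at x, so □◇r at x, so ◇r at z, giving w with Rzw and Ryw.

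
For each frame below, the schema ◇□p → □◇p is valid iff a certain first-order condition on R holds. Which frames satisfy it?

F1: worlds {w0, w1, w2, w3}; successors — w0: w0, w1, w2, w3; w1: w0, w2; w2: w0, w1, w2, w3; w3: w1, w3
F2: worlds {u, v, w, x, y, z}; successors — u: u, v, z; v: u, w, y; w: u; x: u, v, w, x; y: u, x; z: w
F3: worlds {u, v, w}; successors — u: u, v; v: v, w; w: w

F3

The schema corresponds to convergence: ∀x ∀y ∀z (Rxy ∧ Rxz → ∃w (Ryw ∧ Rzw)).
F1: fails — Rw0w1 and Rw0w3 but w1 and w3 have no common successor.
F2: fails — Ruz and Ruu but z and u have no common successor.
F3: satisfies the condition.
Valid on: F3.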